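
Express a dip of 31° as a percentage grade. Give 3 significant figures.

grade % = 100 × tan 31° = 100 × 0.6009

60.1%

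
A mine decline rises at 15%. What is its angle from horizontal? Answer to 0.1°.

8.5°

tan θ = 15/100 = 0.1500
θ = arctan(0.1500) = 8.53°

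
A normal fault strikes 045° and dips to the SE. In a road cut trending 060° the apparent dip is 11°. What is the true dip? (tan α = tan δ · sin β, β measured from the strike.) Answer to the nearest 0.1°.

The section is 15° from the strike.
tan(true dip) = tan 11° / sin 15° = 0.7510
δ = arctan(0.7510) = 36.91°

36.9°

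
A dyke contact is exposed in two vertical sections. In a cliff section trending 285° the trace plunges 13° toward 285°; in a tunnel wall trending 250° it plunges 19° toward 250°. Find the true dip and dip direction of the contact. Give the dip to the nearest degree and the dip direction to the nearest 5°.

true dip 20°, dip direction 235°

Represent each trace as a vector plunging at its apparent dip toward its trend (east-north-up frame): v₁ = (-0.941, 0.252, -0.225), v₂ = (-0.888, -0.323, -0.326).
Cross product v₁ × v₂ gives the pole to the plane: n ∝ (-0.155, -0.107, 0.528).
tan δ = √(n_x²+n_y²)/n_z = 0.188/0.528, so δ = 19.6°.
Dip direction = azimuth of (n_x, n_y) = atan2(-0.155, -0.107) = 235°.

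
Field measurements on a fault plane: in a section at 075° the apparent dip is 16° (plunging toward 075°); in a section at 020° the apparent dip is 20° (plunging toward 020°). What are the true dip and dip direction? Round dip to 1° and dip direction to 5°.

Represent each trace as a vector plunging at its apparent dip toward its trend (east-north-up frame): v₁ = (0.929, 0.249, -0.276), v₂ = (0.321, 0.883, -0.342).
The plane normal is n = v₁ × v₂ ∝ (0.158, 0.229, 0.740).
Dip δ = arctan(|n_h|/n_z) = arctan(0.278/0.740) = 20.6°.
Dip direction = azimuth of (n_x, n_y) = atan2(0.158, 0.229) = 35°.

true dip 21°, dip direction 035°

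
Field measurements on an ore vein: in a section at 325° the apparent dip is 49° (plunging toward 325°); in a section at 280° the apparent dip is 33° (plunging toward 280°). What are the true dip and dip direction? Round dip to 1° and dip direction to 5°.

The two traces are lines in the plane: v₁ = (sin 325°·cos 49°, cos 325°·cos 49°, −sin 49°), v₂ = (sin 280°·cos 33°, cos 280°·cos 33°, −sin 33°).
n = v₁ × v₂ = (-0.183, 0.418, 0.389) (taken with n_z > 0).
tan δ = √(n_x²+n_y²)/n_z = 0.457/0.389, so δ = 49.6°.
Dip direction = atan2(-0.183, 0.418) = 336° (azimuth of n's horizontal projection).

true dip 50°, dip direction 335°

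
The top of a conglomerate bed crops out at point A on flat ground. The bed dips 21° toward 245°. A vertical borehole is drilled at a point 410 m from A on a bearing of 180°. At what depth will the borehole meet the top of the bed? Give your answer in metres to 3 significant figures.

66.5 m

The hole lies 65° from the dip direction, so the down-dip offset is 410 × cos 65° = 173.27 m.
Depth = down-dip offset × tan(dip) = 173.27 × tan 21° = 173.27 × 0.3839
Depth = 66.51 m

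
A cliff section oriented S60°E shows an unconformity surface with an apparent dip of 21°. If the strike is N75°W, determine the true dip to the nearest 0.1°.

The section is 15° from the strike.
tan(true dip) = tan 21° / sin 15° = 1.4831
true dip = arctan 1.4831 = 56.01°

56.0°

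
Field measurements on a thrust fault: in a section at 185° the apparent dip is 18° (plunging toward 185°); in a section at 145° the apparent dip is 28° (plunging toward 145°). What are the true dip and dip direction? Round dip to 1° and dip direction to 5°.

Each apparent-dip line lies in the plane. As unit vectors (x east, y north, z up), v₁ plunges 18°→185° and v₂ plunges 28°→145°.
The plane normal is n = v₁ × v₂ ∝ (0.221, -0.195, 0.540).
tan δ = √(n_x²+n_y²)/n_z = 0.295/0.540, so δ = 28.7°.
Dip direction = azimuth of (n_x, n_y) = atan2(0.221, -0.195) = 131°.

true dip 29°, dip direction 130°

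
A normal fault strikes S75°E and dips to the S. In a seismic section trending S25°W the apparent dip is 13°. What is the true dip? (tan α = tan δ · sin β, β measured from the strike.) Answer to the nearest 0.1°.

β = acute angle between strike S75°E and section S25°W = 80°.
tan δ = tan α / sin β = tan 13° / sin 80° = 0.2309 / 0.9848 = 0.2344
true dip = arctan 0.2344 = 13.19°

13.2°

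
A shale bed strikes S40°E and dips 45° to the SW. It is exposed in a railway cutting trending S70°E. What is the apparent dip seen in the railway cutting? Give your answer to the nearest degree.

27°

The section lies 30° from the strike.
tan(apparent dip) = tan 45° · sin 30° = 0.5000
apparent dip = arctan 0.5000 = 26.57°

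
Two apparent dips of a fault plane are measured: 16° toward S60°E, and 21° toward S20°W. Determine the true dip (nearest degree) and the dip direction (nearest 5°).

The two traces are lines in the plane: v₁ = (sin 120°·cos 16°, cos 120°·cos 16°, −sin 16°), v₂ = (sin 200°·cos 21°, cos 200°·cos 21°, −sin 21°).
n = v₁ × v₂ = (0.070, -0.386, 0.884) (taken with n_z > 0).
tan δ = √(n_x²+n_y²)/n_z = 0.393/0.884, so δ = 23.9°.
The horizontal component of n points toward azimuth atan2(n_x, n_y) = 170°, the dip direction.

true dip 24°, dip direction 170°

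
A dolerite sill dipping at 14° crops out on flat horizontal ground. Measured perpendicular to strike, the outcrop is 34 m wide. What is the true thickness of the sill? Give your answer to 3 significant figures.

True thickness t = w · sin(dip) = 34 × sin 14°
t = 34 × 0.2419 = 8.225 m

8.23 m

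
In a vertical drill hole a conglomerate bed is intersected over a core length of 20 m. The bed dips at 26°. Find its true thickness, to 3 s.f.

18.0 m

True thickness t = h · cos(dip) = 20 × cos 26°
t = 20 × 0.8988 = 17.976 m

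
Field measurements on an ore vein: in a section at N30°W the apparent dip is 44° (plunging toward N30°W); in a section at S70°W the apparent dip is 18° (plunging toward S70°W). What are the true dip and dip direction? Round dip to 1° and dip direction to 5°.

true dip 44°, dip direction 320°

Each apparent-dip line lies in the plane. As unit vectors (x east, y north, z up), v₁ plunges 44°→N30°W and v₂ plunges 18°→S70°W.
Cross product v₁ × v₂ gives the pole to the plane: n ∝ (-0.418, 0.510, 0.674).
True dip = arccos(n_z / |n|) = arccos(0.7146) = 44.4°.
The horizontal component of n points toward azimuth atan2(n_x, n_y) = 321°, the dip direction.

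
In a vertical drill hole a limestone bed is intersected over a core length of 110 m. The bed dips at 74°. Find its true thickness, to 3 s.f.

True thickness t = h · cos(dip) = 110 × cos 74°
t = 110 × 0.2756 = 30.320 m

30.3 m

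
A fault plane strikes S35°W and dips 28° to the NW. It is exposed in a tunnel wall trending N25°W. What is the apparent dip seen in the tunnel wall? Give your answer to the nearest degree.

The strike is S35°W and the section trends N25°W; the acute angle between them is β = 60°.
tan α = tan 28° × sin 60° = 0.5317 × 0.8660 = 0.4605
α = arctan(0.4605) = 24.72°

25°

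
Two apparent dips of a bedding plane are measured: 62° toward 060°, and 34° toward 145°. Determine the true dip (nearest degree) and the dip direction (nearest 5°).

The two traces are lines in the plane: v₁ = (sin 60°·cos 62°, cos 60°·cos 62°, −sin 62°), v₂ = (sin 145°·cos 34°, cos 145°·cos 34°, −sin 34°).
n = v₁ × v₂ = (0.731, 0.193, 0.388) (taken with n_z > 0).
tan δ = √(n_x²+n_y²)/n_z = 0.756/0.388, so δ = 62.8°.
Dip direction = atan2(0.731, 0.193) = 75° (azimuth of n's horizontal projection).

true dip 63°, dip direction 075°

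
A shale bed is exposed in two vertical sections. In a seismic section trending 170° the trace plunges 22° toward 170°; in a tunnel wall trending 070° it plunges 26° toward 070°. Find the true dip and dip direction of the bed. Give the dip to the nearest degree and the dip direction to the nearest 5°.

true dip 35°, dip direction 115°

Represent each trace as a vector plunging at its apparent dip toward its trend (east-north-up frame): v₁ = (0.161, -0.913, -0.375), v₂ = (0.845, 0.307, -0.438).
n = v₁ × v₂ = (0.515, -0.246, 0.821) (taken with n_z > 0).
Dip δ = arctan(|n_h|/n_z) = arctan(0.571/0.821) = 34.8°.
Dip direction = atan2(0.515, -0.246) = 115° (azimuth of n's horizontal projection).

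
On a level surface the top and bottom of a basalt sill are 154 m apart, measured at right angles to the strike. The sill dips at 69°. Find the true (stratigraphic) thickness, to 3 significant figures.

True thickness t = w · sin(dip) = 154 × sin 69°
t = 154 × 0.9336 = 143.771 m

144 m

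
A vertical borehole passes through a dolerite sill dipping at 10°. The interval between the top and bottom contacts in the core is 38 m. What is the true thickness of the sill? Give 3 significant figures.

True thickness t = h · cos(dip) = 38 × cos 10°
t = 38 × 0.9848 = 37.423 m

37.4 m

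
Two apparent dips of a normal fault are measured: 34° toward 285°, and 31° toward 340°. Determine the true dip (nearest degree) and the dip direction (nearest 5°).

Represent each trace as a vector plunging at its apparent dip toward its trend (east-north-up frame): v₁ = (-0.801, 0.215, -0.559), v₂ = (-0.293, 0.805, -0.515).
Cross product v₁ × v₂ gives the pole to the plane: n ∝ (-0.340, 0.248, 0.582).
True dip = arccos(n_z / |n|) = arccos(0.8103) = 35.9°.
Dip direction = atan2(-0.340, 0.248) = 306° (azimuth of n's horizontal projection).

true dip 36°, dip direction 305°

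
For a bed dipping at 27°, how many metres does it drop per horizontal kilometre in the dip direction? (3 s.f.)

510 m

drop per km = 1000 × tan 27° = 1000 × 0.5095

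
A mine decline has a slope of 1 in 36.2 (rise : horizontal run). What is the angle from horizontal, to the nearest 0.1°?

1.6°

tan θ = 1/36.2 = 0.0276
θ = arctan(0.0276) = 1.58°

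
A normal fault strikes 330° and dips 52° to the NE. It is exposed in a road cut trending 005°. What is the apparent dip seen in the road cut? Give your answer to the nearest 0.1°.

Angle between strike (330°) and section (005°): β = 35°.
tan α = tan 52° × sin 35° = 1.2799 × 0.5736 = 0.7341
apparent dip = arctan 0.7341 = 36.28°

36.3°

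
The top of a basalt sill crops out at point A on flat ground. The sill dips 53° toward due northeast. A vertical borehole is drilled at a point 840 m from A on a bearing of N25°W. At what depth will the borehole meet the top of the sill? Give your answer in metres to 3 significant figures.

381 m

The hole lies 70° from the dip direction, so the down-dip offset is 840 × cos 70° = 287.30 m.
Depth = down-dip offset × tan(dip) = 287.30 × tan 53° = 287.30 × 1.3270
Depth = 381.26 m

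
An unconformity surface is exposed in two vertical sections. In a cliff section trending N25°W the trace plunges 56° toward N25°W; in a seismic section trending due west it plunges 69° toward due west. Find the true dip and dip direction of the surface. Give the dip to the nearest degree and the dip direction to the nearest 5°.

true dip 69°, dip direction 280°

Represent each trace as a vector plunging at its apparent dip toward its trend (east-north-up frame): v₁ = (-0.236, 0.507, -0.829), v₂ = (-0.358, -0.000, -0.934).
The plane normal is n = v₁ × v₂ ∝ (-0.473, 0.076, 0.182).
True dip = arccos(n_z / |n|) = arccos(0.3544) = 69.2°.
The horizontal component of n points toward azimuth atan2(n_x, n_y) = 279°, the dip direction.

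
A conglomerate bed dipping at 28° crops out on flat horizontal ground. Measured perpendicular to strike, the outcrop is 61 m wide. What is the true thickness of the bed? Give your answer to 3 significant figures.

28.6 m

True thickness t = w · sin(dip) = 61 × sin 28°
t = 61 × 0.4695 = 28.638 m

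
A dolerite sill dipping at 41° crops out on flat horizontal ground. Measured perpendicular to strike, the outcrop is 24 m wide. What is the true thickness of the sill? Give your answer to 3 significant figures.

15.7 m

True thickness t = w · sin(dip) = 24 × sin 41°
t = 24 × 0.6561 = 15.745 m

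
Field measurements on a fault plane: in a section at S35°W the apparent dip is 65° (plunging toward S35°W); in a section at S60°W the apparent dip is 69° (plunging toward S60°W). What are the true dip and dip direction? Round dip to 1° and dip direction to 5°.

Each apparent-dip line lies in the plane. As unit vectors (x east, y north, z up), v₁ plunges 65°→S35°W and v₂ plunges 69°→S60°W.
The plane normal is n = v₁ × v₂ ∝ (-0.161, -0.055, 0.064).
Dip δ = arctan(|n_h|/n_z) = arctan(0.170/0.064) = 69.4°.
Dip direction = azimuth of (n_x, n_y) = atan2(-0.161, -0.055) = 251°.

true dip 69°, dip direction 250°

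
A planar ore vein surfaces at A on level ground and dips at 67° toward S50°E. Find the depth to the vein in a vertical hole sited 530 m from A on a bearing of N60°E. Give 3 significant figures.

427 m

The hole lies 70° from the dip direction, so the down-dip offset is 530 × cos 70° = 181.27 m.
Depth = down-dip offset × tan(dip) = 181.27 × tan 67° = 181.27 × 2.3559
Depth = 427.05 m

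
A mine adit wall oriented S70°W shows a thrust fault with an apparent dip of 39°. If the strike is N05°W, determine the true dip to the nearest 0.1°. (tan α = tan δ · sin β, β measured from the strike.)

40.0°

The section is 75° from the strike.
tan(true dip) = tan 39° / sin 75° = 0.8384
true dip = arctan 0.8384 = 39.97°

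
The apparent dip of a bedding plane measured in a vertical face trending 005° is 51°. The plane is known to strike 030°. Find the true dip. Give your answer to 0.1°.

71.1°

The section is 25° from the strike.
tan(true dip) = tan 51° / sin 25° = 2.9220
true dip = arctan 2.9220 = 71.11°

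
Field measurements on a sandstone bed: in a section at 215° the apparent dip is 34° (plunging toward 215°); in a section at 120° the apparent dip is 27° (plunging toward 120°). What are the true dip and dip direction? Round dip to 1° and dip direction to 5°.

true dip 41°, dip direction 175°

Each apparent-dip line lies in the plane. As unit vectors (x east, y north, z up), v₁ plunges 34°→215° and v₂ plunges 27°→120°.
Cross product v₁ × v₂ gives the pole to the plane: n ∝ (0.059, -0.647, 0.736).
Dip δ = arctan(|n_h|/n_z) = arctan(0.650/0.736) = 41.5°.
The horizontal component of n points toward azimuth atan2(n_x, n_y) = 175°, the dip direction.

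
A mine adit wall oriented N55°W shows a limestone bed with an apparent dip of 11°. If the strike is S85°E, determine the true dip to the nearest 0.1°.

21.2°

The section is 30° from the strike.
tan δ = tan α / sin β = tan 11° / sin 30° = 0.1944 / 0.5000 = 0.3888
δ = arctan(0.3888) = 21.24°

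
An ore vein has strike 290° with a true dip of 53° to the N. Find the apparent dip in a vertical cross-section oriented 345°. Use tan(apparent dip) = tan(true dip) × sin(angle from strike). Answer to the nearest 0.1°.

The strike is 290° and the section trends 345°; the acute angle between them is β = 55°.
tan α = tan 53° × sin 55° = 1.3270 × 0.8192 = 1.0871
α = arctan(1.0871) = 47.39°

47.4°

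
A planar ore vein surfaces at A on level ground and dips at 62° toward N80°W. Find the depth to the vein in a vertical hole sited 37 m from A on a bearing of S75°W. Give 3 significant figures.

63.1 m

The hole lies 25° from the dip direction, so the down-dip offset is 37 × cos 25° = 33.53 m.
Depth = down-dip offset × tan(dip) = 33.53 × tan 62° = 33.53 × 1.8807
Depth = 63.07 m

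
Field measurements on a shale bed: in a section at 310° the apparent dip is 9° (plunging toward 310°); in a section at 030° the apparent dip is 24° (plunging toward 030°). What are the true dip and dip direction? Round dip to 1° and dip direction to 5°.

true dip 24°, dip direction 020°

Each apparent-dip line lies in the plane. As unit vectors (x east, y north, z up), v₁ plunges 9°→310° and v₂ plunges 24°→030°.
Cross product v₁ × v₂ gives the pole to the plane: n ∝ (0.134, 0.379, 0.889).
True dip = arccos(n_z / |n|) = arccos(0.9110) = 24.4°.
Dip direction = atan2(0.134, 0.379) = 20° (azimuth of n's horizontal projection).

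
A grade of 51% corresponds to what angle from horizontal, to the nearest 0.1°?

27.0°

tan θ = 51/100 = 0.5100
θ = arctan(0.5100) = 27.02°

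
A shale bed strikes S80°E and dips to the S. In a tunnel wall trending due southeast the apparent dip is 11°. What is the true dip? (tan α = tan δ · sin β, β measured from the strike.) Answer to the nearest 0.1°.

β = acute angle between strike S80°E and section due southeast = 35°.
tan(true dip) = tan 11° / sin 35° = 0.3389
δ = arctan(0.3389) = 18.72°

18.7°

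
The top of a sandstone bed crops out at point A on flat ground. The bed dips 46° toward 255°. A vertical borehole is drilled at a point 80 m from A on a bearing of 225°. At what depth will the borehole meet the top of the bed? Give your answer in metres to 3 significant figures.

71.7 m

The hole lies 30° from the dip direction, so the down-dip offset is 80 × cos 30° = 69.28 m.
Depth = down-dip offset × tan(dip) = 69.28 × tan 46° = 69.28 × 1.0355
Depth = 71.74 m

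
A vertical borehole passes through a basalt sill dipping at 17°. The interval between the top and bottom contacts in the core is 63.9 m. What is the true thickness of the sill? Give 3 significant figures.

True thickness t = h · cos(dip) = 63.9 × cos 17°
t = 63.9 × 0.9563 = 61.108 m

61.1 m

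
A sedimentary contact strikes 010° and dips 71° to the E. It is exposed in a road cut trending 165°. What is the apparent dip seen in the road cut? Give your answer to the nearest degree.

Angle between strike (010°) and section (165°): β = 25°.
tan α = tan 71° × sin 25° = 2.9042 × 0.4226 = 1.2274
α = arctan(1.2274) = 50.83°

51°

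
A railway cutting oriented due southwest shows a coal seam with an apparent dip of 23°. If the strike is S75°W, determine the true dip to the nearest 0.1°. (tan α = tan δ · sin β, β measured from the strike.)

β = acute angle between strike S75°W and section due southwest = 30°.
tan δ = tan α / sin β = tan 23° / sin 30° = 0.4245 / 0.5000 = 0.8489
δ = arctan(0.8489) = 40.33°

40.3°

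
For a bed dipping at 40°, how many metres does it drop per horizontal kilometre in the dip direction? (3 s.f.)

drop per km = 1000 × tan 40° = 1000 × 0.8391

839 m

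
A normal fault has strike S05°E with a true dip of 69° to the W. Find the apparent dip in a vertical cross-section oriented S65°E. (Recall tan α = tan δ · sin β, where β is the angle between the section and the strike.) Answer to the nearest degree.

66°

The strike is S05°E and the section trends S65°E; the acute angle between them is β = 60°.
tan α = tan 69° × sin 60° = 2.6051 × 0.8660 = 2.2561
α = arctan(2.2561) = 66.09°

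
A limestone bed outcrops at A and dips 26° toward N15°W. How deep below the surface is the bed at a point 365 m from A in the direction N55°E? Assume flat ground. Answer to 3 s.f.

The hole lies 70° from the dip direction, so the down-dip offset is 365 × cos 70° = 124.84 m.
Depth = down-dip offset × tan(dip) = 124.84 × tan 26° = 124.84 × 0.4877
Depth = 60.89 m

60.9 m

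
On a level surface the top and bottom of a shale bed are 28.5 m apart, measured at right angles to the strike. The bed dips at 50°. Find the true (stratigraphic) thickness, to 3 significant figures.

True thickness t = w · sin(dip) = 28.5 × sin 50°
t = 28.5 × 0.7660 = 21.832 m

21.8 m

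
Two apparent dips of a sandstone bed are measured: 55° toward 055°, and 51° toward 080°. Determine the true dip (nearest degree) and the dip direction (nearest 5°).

true dip 55°, dip direction 050°

Represent each trace as a vector plunging at its apparent dip toward its trend (east-north-up frame): v₁ = (0.470, 0.329, -0.819), v₂ = (0.620, 0.109, -0.777).
n = v₁ × v₂ = (0.166, 0.143, 0.153) (taken with n_z > 0).
tan δ = √(n_x²+n_y²)/n_z = 0.219/0.153, so δ = 55.1°.
Dip direction = azimuth of (n_x, n_y) = atan2(0.166, 0.143) = 49°.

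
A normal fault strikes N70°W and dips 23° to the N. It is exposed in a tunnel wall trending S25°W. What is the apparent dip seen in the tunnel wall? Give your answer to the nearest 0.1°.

22.9°

The strike is N70°W and the section trends S25°W; the acute angle between them is β = 85°.
tan(apparent dip) = tan 23° · sin 85° = 0.4229
α = arctan(0.4229) = 22.92°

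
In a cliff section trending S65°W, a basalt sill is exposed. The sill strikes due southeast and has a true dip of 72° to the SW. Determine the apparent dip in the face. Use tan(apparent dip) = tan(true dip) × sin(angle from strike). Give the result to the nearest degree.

71°

The strike is due southeast and the section trends S65°W; the acute angle between them is β = 70°.
tan(apparent dip) = tan 72° · sin 70° = 2.8921
apparent dip = arctan 2.8921 = 70.93°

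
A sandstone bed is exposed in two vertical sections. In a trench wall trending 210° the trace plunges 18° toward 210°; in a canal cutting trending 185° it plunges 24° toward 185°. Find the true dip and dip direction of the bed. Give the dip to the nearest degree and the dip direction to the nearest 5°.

Each apparent-dip line lies in the plane. As unit vectors (x east, y north, z up), v₁ plunges 18°→210° and v₂ plunges 24°→185°.
n = v₁ × v₂ = (0.054, -0.169, 0.367) (taken with n_z > 0).
Dip δ = arctan(|n_h|/n_z) = arctan(0.177/0.367) = 25.8°.
The horizontal component of n points toward azimuth atan2(n_x, n_y) = 162°, the dip direction.

true dip 26°, dip direction 160°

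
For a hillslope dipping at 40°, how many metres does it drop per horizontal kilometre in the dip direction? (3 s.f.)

drop per km = 1000 × tan 40° = 1000 × 0.8391

839 m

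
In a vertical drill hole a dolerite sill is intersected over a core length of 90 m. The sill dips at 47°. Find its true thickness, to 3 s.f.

61.4 m

True thickness t = h · cos(dip) = 90 × cos 47°
t = 90 × 0.6820 = 61.380 m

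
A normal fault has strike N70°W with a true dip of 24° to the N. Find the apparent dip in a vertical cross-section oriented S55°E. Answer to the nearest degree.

The section lies 15° from the strike.
tan α = tan 24° × sin 15° = 0.4452 × 0.2588 = 0.1152
apparent dip = arctan 0.1152 = 6.57°

7°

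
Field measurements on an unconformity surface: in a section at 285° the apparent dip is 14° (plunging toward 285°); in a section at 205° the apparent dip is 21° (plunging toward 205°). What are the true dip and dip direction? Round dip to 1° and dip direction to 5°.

true dip 23°, dip direction 230°

The two traces are lines in the plane: v₁ = (sin 285°·cos 14°, cos 285°·cos 14°, −sin 14°), v₂ = (sin 205°·cos 21°, cos 205°·cos 21°, −sin 21°).
n = v₁ × v₂ = (-0.295, -0.240, 0.892) (taken with n_z > 0).
tan δ = √(n_x²+n_y²)/n_z = 0.380/0.892, so δ = 23.1°.
Dip direction = atan2(-0.295, -0.240) = 231° (azimuth of n's horizontal projection).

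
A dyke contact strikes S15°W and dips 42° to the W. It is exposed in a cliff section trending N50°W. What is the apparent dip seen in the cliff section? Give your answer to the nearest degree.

The strike is S15°W and the section trends N50°W; the acute angle between them is β = 65°.
tan(apparent dip) = tan 42° · sin 65° = 0.8160
apparent dip = arctan 0.8160 = 39.22°

39°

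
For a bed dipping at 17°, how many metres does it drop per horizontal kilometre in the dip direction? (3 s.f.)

drop per km = 1000 × tan 17° = 1000 × 0.3057

306 m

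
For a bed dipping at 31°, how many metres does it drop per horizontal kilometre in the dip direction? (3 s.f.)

drop per km = 1000 × tan 31° = 1000 × 0.6009

601 m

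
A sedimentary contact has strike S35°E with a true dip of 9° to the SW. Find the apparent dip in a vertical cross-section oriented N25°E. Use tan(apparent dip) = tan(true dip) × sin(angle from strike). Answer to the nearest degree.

Angle between strike (S35°E) and section (N25°E): β = 60°.
tan(apparent dip) = tan 9° · sin 60° = 0.1372
α = arctan(0.1372) = 7.81°

8°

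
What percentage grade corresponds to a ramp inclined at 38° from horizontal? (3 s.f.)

78.1%

grade % = 100 × tan 38° = 100 × 0.7813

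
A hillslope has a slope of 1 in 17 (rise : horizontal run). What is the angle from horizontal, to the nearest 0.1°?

tan θ = 1/17 = 0.0588
θ = arctan(0.0588) = 3.37°

3.4°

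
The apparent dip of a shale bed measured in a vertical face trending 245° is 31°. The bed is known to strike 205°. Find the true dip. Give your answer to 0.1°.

β = acute angle between strike 205° and section 245° = 40°.
tan δ = tan α / sin β = tan 31° / sin 40° = 0.6009 / 0.6428 = 0.9348
δ = arctan(0.9348) = 43.07°

43.1°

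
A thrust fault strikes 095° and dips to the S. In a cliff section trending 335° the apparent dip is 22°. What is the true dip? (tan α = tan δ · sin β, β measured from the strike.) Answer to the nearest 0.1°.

25.0°

β = acute angle between strike 095° and section 335° = 60°.
tan(true dip) = tan 22° / sin 60° = 0.4665
true dip = arctan 0.4665 = 25.01°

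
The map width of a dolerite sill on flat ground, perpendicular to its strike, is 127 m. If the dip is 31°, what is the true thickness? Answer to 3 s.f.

True thickness t = w · sin(dip) = 127 × sin 31°
t = 127 × 0.5150 = 65.410 m

65.4 m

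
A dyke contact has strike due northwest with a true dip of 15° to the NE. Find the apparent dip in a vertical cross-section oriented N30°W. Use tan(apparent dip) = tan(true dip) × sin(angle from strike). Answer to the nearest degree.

4°

Angle between strike (due northwest) and section (N30°W): β = 15°.
tan α = tan 15° × sin 15° = 0.2679 × 0.2588 = 0.0694
α = arctan(0.0694) = 3.97°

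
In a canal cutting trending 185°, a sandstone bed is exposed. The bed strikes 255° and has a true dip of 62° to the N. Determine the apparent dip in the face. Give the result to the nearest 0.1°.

Angle between strike (255°) and section (185°): β = 70°.
tan α = tan 62° × sin 70° = 1.8807 × 0.9397 = 1.7673
apparent dip = arctan 1.7673 = 60.50°

60.5°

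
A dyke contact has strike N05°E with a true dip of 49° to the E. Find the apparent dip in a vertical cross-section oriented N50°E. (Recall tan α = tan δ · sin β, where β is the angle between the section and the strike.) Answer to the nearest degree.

The section lies 45° from the strike.
tan(apparent dip) = tan 49° · sin 45° = 0.8134
α = arctan(0.8134) = 39.13°

39°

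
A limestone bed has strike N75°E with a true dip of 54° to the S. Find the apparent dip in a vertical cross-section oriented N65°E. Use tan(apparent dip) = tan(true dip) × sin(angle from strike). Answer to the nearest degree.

The strike is N75°E and the section trends N65°E; the acute angle between them is β = 10°.
tan(apparent dip) = tan 54° · sin 10° = 0.2390
apparent dip = arctan 0.2390 = 13.44°

13°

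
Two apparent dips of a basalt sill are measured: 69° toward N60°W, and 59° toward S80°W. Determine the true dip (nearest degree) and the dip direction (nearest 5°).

Each apparent-dip line lies in the plane. As unit vectors (x east, y north, z up), v₁ plunges 69°→N60°W and v₂ plunges 59°→S80°W.
n = v₁ × v₂ = (-0.237, 0.207, 0.119) (taken with n_z > 0).
True dip = arccos(n_z / |n|) = arccos(0.3524) = 69.4°.
Dip direction = atan2(-0.237, 0.207) = 311° (azimuth of n's horizontal projection).

true dip 69°, dip direction 310°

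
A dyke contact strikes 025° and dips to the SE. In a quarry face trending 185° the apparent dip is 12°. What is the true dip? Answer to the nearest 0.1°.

31.9°

β = acute angle between strike 025° and section 185° = 20°.
tan(true dip) = tan 12° / sin 20° = 0.6215
true dip = arctan 0.6215 = 31.86°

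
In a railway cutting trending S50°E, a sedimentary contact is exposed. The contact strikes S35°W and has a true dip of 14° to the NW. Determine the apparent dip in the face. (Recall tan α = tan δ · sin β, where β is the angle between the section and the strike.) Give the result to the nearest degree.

Angle between strike (S35°W) and section (S50°E): β = 85°.
tan α = tan 14° × sin 85° = 0.2493 × 0.9962 = 0.2484
α = arctan(0.2484) = 13.95°

14°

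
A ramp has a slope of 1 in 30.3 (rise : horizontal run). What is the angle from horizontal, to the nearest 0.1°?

tan θ = 1/30.3 = 0.0330
θ = arctan(0.0330) = 1.89°

1.9°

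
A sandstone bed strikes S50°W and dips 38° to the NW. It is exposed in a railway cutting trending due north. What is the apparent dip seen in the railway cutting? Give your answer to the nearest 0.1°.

30.9°

The section lies 50° from the strike.
tan α = tan 38° × sin 50° = 0.7813 × 0.7660 = 0.5985
apparent dip = arctan 0.5985 = 30.90°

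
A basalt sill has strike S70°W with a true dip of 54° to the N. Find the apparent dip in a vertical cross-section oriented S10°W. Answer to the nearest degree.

50°

The section lies 60° from the strike.
tan(apparent dip) = tan 54° · sin 60° = 1.1920
α = arctan(1.1920) = 50.01°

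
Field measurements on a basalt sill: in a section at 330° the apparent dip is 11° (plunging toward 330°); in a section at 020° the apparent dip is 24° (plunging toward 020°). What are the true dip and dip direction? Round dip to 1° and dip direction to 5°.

true dip 25°, dip direction 035°

The two traces are lines in the plane: v₁ = (sin 330°·cos 11°, cos 330°·cos 11°, −sin 11°), v₂ = (sin 20°·cos 24°, cos 20°·cos 24°, −sin 24°).
n = v₁ × v₂ = (0.182, 0.259, 0.687) (taken with n_z > 0).
Dip δ = arctan(|n_h|/n_z) = arctan(0.317/0.687) = 24.8°.
Dip direction = atan2(0.182, 0.259) = 35° (azimuth of n's horizontal projection).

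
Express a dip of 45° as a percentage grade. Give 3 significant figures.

100%

grade % = 100 × tan 45° = 100 × 1.0000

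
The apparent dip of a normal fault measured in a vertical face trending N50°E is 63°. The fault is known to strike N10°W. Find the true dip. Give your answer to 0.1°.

β = acute angle between strike N10°W and section N50°E = 60°.
tan δ = tan α / sin β = tan 63° / sin 60° = 1.9626 / 0.8660 = 2.2662
δ = arctan(2.2662) = 66.19°

66.2°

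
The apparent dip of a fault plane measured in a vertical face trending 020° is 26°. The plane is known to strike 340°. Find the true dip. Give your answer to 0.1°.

37.2°

The section is 40° from the strike.
tan δ = tan α / sin β = tan 26° / sin 40° = 0.4877 / 0.6428 = 0.7588
true dip = arctan 0.7588 = 37.19°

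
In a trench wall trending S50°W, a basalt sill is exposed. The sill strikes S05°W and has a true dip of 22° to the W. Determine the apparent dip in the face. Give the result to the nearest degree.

Angle between strike (S05°W) and section (S50°W): β = 45°.
tan(apparent dip) = tan 22° · sin 45° = 0.2857
apparent dip = arctan 0.2857 = 15.94°

16°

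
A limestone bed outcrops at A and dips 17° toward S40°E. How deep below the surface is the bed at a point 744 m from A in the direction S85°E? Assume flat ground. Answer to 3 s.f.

161 m

The hole lies 45° from the dip direction, so the down-dip offset is 744 × cos 45° = 526.09 m.
Depth = down-dip offset × tan(dip) = 526.09 × tan 17° = 526.09 × 0.3057
Depth = 160.84 m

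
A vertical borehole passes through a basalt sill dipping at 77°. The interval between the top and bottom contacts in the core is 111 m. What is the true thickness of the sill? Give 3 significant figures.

25.0 m

True thickness t = h · cos(dip) = 111 × cos 77°
t = 111 × 0.2250 = 24.970 m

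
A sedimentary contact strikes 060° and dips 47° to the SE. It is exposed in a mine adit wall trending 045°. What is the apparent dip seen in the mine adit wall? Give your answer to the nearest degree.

16°

Angle between strike (060°) and section (045°): β = 15°.
tan α = tan 47° × sin 15° = 1.0724 × 0.2588 = 0.2775
α = arctan(0.2775) = 15.51°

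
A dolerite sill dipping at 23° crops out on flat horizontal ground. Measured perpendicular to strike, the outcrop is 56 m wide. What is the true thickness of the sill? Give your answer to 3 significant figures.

21.9 m

True thickness t = w · sin(dip) = 56 × sin 23°
t = 56 × 0.3907 = 21.881 m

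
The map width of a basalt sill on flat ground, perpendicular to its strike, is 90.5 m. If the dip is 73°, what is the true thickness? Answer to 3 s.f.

True thickness t = w · sin(dip) = 90.5 × sin 73°
t = 90.5 × 0.9563 = 86.546 m

86.5 m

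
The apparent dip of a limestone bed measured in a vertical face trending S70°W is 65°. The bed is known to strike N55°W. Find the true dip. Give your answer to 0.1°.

69.1°

The section is 55° from the strike.
tan(true dip) = tan 65° / sin 55° = 2.6180
δ = arctan(2.6180) = 69.09°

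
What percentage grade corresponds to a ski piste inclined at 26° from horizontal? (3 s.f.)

48.8%

grade % = 100 × tan 26° = 100 × 0.4877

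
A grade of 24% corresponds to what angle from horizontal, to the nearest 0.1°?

tan θ = 24/100 = 0.2400
θ = arctan(0.2400) = 13.50°

13.5°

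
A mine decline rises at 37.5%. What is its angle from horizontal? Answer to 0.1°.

20.6°

tan θ = 37.5/100 = 0.3750
θ = arctan(0.3750) = 20.56°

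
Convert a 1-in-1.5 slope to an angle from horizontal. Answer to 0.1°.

tan θ = 1/1.5 = 0.6667
θ = arctan(0.6667) = 33.69°

33.7°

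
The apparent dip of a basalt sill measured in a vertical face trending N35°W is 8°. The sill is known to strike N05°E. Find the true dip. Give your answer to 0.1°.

The section is 40° from the strike.
tan δ = tan α / sin β = tan 8° / sin 40° = 0.1405 / 0.6428 = 0.2186
δ = arctan(0.2186) = 12.33°

12.3°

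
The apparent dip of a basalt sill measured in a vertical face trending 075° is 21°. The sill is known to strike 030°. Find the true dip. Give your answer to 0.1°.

28.5°

The section is 45° from the strike.
tan(true dip) = tan 21° / sin 45° = 0.5429
true dip = arctan 0.5429 = 28.50°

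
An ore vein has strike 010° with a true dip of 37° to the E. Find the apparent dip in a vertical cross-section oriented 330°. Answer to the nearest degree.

The section lies 40° from the strike.
tan α = tan 37° × sin 40° = 0.7536 × 0.6428 = 0.4844
apparent dip = arctan 0.4844 = 25.84°

26°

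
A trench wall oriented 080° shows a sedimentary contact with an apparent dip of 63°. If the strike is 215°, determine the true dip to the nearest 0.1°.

The section is 45° from the strike.
tan(true dip) = tan 63° / sin 45° = 2.7756
δ = arctan(2.7756) = 70.19°

70.2°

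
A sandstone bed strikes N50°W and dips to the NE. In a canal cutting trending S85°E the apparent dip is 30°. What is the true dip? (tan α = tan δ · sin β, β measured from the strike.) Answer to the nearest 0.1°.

45.2°

β = acute angle between strike N50°W and section S85°E = 35°.
tan(true dip) = tan 30° / sin 35° = 1.0066
δ = arctan(1.0066) = 45.19°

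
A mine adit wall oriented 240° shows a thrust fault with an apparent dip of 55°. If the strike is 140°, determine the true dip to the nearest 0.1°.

55.4°

The section is 80° from the strike.
tan(true dip) = tan 55° / sin 80° = 1.4502
true dip = arctan 1.4502 = 55.41°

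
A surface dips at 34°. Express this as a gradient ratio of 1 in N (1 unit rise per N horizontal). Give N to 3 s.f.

1 in 1.48

1 : N means tan θ = 1/N, so N = 1/tan 34° = 1/0.6745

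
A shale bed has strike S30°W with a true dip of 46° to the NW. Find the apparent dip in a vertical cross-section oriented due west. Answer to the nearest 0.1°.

41.9°

Angle between strike (S30°W) and section (due west): β = 60°.
tan(apparent dip) = tan 46° · sin 60° = 0.8968
α = arctan(0.8968) = 41.89°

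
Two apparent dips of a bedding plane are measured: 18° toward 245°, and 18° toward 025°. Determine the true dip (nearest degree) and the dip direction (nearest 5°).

The two traces are lines in the plane: v₁ = (sin 245°·cos 18°, cos 245°·cos 18°, −sin 18°), v₂ = (sin 25°·cos 18°, cos 25°·cos 18°, −sin 18°).
The plane normal is n = v₁ × v₂ ∝ (-0.391, 0.391, 0.581).
tan δ = √(n_x²+n_y²)/n_z = 0.552/0.581, so δ = 43.5°.
Dip direction = atan2(-0.391, 0.391) = 315° (azimuth of n's horizontal projection).

true dip 44°, dip direction 315°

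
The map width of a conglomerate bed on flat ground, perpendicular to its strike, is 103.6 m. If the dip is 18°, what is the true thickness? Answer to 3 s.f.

32.0 m

True thickness t = w · sin(dip) = 103.6 × sin 18°
t = 103.6 × 0.3090 = 32.014 m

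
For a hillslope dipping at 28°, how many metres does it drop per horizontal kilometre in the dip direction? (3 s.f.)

532 m

drop per km = 1000 × tan 28° = 1000 × 0.5317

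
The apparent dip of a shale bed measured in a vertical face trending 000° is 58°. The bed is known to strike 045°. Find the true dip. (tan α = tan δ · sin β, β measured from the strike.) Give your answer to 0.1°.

β = acute angle between strike 045° and section 000° = 45°.
tan δ = tan α / sin β = tan 58° / sin 45° = 1.6003 / 0.7071 = 2.2632
δ = arctan(2.2632) = 66.16°

66.2°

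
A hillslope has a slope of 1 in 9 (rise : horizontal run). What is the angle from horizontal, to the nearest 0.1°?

6.3°

tan θ = 1/9 = 0.1111
θ = arctan(0.1111) = 6.34°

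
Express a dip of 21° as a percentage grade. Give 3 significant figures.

38.4%

grade % = 100 × tan 21° = 100 × 0.3839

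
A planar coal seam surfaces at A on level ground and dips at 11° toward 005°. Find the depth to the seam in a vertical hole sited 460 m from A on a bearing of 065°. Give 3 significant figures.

The hole lies 60° from the dip direction, so the down-dip offset is 460 × cos 60° = 230.00 m.
Depth = down-dip offset × tan(dip) = 230.00 × tan 11° = 230.00 × 0.1944
Depth = 44.71 m

44.7 m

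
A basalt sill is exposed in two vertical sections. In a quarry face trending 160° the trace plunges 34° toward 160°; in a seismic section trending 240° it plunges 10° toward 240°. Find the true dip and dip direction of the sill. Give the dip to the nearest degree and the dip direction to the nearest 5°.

true dip 34°, dip direction 165°

Each apparent-dip line lies in the plane. As unit vectors (x east, y north, z up), v₁ plunges 34°→160° and v₂ plunges 10°→240°.
n = v₁ × v₂ = (0.140, -0.526, 0.804) (taken with n_z > 0).
True dip = arccos(n_z / |n|) = arccos(0.8280) = 34.1°.
Dip direction = atan2(0.140, -0.526) = 165° (azimuth of n's horizontal projection).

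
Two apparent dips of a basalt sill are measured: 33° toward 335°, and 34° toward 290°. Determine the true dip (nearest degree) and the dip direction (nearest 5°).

Represent each trace as a vector plunging at its apparent dip toward its trend (east-north-up frame): v₁ = (-0.354, 0.760, -0.545), v₂ = (-0.779, 0.284, -0.559).
The plane normal is n = v₁ × v₂ ∝ (-0.271, 0.226, 0.492).
Dip δ = arctan(|n_h|/n_z) = arctan(0.353/0.492) = 35.6°.
Dip direction = azimuth of (n_x, n_y) = atan2(-0.271, 0.226) = 310°.

true dip 36°, dip direction 310°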